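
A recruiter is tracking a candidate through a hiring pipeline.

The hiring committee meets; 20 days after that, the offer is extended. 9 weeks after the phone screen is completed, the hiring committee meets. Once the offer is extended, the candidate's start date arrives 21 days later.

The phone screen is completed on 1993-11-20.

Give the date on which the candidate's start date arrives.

The phone screen is completed: Nov 20, 1993.
The hiring committee meets: Nov 20, 1993 + 9 weeks = Jan 22, 1994.
The offer is extended: Jan 22, 1994 + 20 days = Feb 11, 1994.
The candidate's start date arrives: Feb 11, 1994 + 21 days = Mar 4, 1994.

1994-03-04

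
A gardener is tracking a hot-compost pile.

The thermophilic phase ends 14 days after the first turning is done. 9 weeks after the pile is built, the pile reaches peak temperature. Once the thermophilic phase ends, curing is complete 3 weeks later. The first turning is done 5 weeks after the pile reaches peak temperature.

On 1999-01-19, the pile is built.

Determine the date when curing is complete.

The pile is built: Jan 19, 1999.
The pile reaches peak temperature: Jan 19, 1999 + 9 weeks = Mar 23, 1999.
The first turning is done: Mar 23, 1999 + 5 weeks = Apr 27, 1999.
The thermophilic phase ends: Apr 27, 1999 + 14 days = May 11, 1999.
Curing is complete: May 11, 1999 + 3 weeks = Jun 1, 1999.

1999-06-01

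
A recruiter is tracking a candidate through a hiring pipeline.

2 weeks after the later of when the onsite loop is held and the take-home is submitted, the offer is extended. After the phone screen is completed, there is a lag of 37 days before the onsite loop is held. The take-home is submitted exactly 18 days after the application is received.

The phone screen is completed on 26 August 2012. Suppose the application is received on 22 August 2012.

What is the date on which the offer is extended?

The phone screen is completed: Aug 26, 2012.
The onsite loop is held: Aug 26, 2012 + 37 days = Oct 2, 2012.
The application is received: Aug 22, 2012.
The take-home is submitted: Aug 22, 2012 + 18 days = Sep 9, 2012.
Both prerequisites met — the onsite loop is held (Oct 2, 2012), the take-home is submitted (Sep 9, 2012); the later is Oct 2, 2012.
The offer is extended: Oct 2, 2012 + 2 weeks = Oct 16, 2012.

16 October 2012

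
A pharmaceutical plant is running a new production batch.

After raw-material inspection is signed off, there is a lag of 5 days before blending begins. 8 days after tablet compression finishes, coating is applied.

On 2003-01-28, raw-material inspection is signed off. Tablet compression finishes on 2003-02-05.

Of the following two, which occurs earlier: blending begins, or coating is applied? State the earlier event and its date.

Raw-material inspection is signed off: Jan 28, 2003.
Blending begins: Jan 28, 2003 + 5 days = Feb 2, 2003.
Tablet compression finishes: Feb 5, 2003.
Coating is applied: Feb 5, 2003 + 8 days = Feb 13, 2003.
Comparing: blending begins on Feb 2, 2003 vs coating is applied on Feb 13, 2003. Earlier: blending begins.

Blending begins — 2003-02-02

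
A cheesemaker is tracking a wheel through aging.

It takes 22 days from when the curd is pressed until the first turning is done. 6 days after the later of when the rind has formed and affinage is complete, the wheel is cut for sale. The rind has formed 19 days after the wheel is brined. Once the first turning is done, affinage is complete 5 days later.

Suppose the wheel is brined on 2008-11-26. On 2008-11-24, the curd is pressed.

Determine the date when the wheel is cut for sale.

2008-12-27

The wheel is brined: Nov 26, 2008.
The rind has formed: Nov 26, 2008 + 19 days = Dec 15, 2008.
The curd is pressed: Nov 24, 2008.
The first turning is done: Nov 24, 2008 + 22 days = Dec 16, 2008.
Affinage is complete: Dec 16, 2008 + 5 days = Dec 21, 2008.
Both prerequisites met — the rind has formed (Dec 15, 2008), affinage is complete (Dec 21, 2008); the later is Dec 21, 2008.
The wheel is cut for sale: Dec 21, 2008 + 6 days = Dec 27, 2008.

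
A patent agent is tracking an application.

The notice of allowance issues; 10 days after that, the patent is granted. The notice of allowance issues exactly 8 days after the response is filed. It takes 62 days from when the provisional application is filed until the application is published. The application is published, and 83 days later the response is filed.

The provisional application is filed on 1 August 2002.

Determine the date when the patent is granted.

The provisional application is filed: Aug 1, 2002.
The application is published: Aug 1, 2002 + 62 days = Oct 2, 2002.
The response is filed: Oct 2, 2002 + 83 days = Dec 24, 2002.
The notice of allowance issues: Dec 24, 2002 + 8 days = Jan 1, 2003.
The patent is granted: Jan 1, 2003 + 10 days = Jan 11, 2003.

11 January 2003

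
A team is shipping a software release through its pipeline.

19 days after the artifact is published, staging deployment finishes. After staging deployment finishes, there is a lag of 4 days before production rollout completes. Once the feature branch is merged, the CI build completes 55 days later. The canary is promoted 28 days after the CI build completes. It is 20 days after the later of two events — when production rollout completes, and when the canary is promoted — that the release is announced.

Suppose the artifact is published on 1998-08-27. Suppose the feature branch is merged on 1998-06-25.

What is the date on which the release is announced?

1998-10-09

The artifact is published: Aug 27, 1998.
Staging deployment finishes: Aug 27, 1998 + 19 days = Sep 15, 1998.
Production rollout completes: Sep 15, 1998 + 4 days = Sep 19, 1998.
The feature branch is merged: Jun 25, 1998.
The CI build completes: Jun 25, 1998 + 55 days = Aug 19, 1998.
The canary is promoted: Aug 19, 1998 + 28 days = Sep 16, 1998.
Both prerequisites met — production rollout completes (Sep 19, 1998), the canary is promoted (Sep 16, 1998); the later is Sep 19, 1998.
The release is announced: Sep 19, 1998 + 20 days = Oct 9, 1998.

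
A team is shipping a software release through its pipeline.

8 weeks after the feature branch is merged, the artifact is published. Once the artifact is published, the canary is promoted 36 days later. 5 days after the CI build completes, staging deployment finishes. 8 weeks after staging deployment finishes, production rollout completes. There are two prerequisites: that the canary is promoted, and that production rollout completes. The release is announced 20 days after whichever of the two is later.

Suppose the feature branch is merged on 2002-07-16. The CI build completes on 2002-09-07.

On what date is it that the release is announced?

The feature branch is merged: Jul 16, 2002.
The artifact is published: Jul 16, 2002 + 8 weeks = Sep 10, 2002.
The canary is promoted: Sep 10, 2002 + 36 days = Oct 16, 2002.
The CI build completes: Sep 7, 2002.
Staging deployment finishes: Sep 7, 2002 + 5 days = Sep 12, 2002.
Production rollout completes: Sep 12, 2002 + 8 weeks = Nov 7, 2002.
Both prerequisites met — the canary is promoted (Oct 16, 2002), production rollout completes (Nov 7, 2002); the later is Nov 7, 2002.
The release is announced: Nov 7, 2002 + 20 days = Nov 27, 2002.

2002-11-27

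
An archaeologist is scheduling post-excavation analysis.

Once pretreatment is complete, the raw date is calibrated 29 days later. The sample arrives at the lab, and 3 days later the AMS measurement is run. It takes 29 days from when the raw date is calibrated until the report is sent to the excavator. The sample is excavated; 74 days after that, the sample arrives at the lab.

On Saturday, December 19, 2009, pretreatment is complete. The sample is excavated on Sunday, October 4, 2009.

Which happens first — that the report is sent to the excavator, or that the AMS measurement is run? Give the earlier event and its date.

The AMS measurement is run — Sunday, December 20, 2009

Pretreatment is complete: Dec 19, 2009.
The raw date is calibrated: Dec 19, 2009 + 29 days = Jan 17, 2010.
The report is sent to the excavator: Jan 17, 2010 + 29 days = Feb 15, 2010.
The sample is excavated: Oct 4, 2009.
The sample arrives at the lab: Oct 4, 2009 + 74 days = Dec 17, 2009.
The AMS measurement is run: Dec 17, 2009 + 3 days = Dec 20, 2009.
Comparing: the report is sent to the excavator on Feb 15, 2010 vs the AMS measurement is run on Dec 20, 2009. Earlier: the AMS measurement is run.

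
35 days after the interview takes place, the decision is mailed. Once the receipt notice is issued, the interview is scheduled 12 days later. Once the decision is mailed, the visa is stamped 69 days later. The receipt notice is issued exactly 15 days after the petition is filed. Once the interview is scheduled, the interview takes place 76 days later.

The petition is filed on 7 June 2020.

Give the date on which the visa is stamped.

31 December 2020

The petition is filed: Jun 7, 2020.
The receipt notice is issued: Jun 7, 2020 + 15 days = Jun 22, 2020.
The interview is scheduled: Jun 22, 2020 + 12 days = Jul 4, 2020.
The interview takes place: Jul 4, 2020 + 76 days = Sep 18, 2020.
The decision is mailed: Sep 18, 2020 + 35 days = Oct 23, 2020.
The visa is stamped: Oct 23, 2020 + 69 days = Dec 31, 2020.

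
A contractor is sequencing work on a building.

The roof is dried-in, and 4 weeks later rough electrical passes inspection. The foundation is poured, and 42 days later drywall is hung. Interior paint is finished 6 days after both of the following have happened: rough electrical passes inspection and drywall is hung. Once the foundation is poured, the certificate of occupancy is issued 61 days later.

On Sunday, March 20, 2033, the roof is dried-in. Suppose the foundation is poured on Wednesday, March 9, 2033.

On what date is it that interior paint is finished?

Tuesday, April 26, 2033

The roof is dried-in: Mar 20, 2033.
Rough electrical passes inspection: Mar 20, 2033 + 4 weeks = Apr 17, 2033.
The foundation is poured: Mar 9, 2033.
Drywall is hung: Mar 9, 2033 + 42 days = Apr 20, 2033.
Both prerequisites met — rough electrical passes inspection (Apr 17, 2033), drywall is hung (Apr 20, 2033); the later is Apr 20, 2033.
Interior paint is finished: Apr 20, 2033 + 6 days = Apr 26, 2033.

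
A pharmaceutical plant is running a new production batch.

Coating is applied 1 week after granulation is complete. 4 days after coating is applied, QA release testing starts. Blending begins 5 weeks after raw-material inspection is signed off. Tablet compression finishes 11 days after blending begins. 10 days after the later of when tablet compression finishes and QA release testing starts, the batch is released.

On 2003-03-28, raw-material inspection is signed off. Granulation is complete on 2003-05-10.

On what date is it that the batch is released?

Raw-material inspection is signed off: Mar 28, 2003.
Blending begins: Mar 28, 2003 + 5 weeks = May 2, 2003.
Tablet compression finishes: May 2, 2003 + 11 days = May 13, 2003.
Granulation is complete: May 10, 2003.
Coating is applied: May 10, 2003 + 1 week = May 17, 2003.
QA release testing starts: May 17, 2003 + 4 days = May 21, 2003.
Both prerequisites met — tablet compression finishes (May 13, 2003), QA release testing starts (May 21, 2003); the later is May 21, 2003.
The batch is released: May 21, 2003 + 10 days = May 31, 2003.

2003-05-31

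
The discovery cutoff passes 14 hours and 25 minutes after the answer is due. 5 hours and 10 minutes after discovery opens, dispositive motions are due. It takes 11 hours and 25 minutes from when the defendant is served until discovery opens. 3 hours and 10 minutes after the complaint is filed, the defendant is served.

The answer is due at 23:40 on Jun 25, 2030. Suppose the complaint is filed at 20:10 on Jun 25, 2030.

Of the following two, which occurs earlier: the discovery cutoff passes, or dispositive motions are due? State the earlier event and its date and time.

The discovery cutoff passes — 14:05 on Jun 26, 2030

The answer is due: 23:40 Jun 25, 2030.
The discovery cutoff passes: 23:40 Jun 25, 2030 + 14h25m = 14:05 Jun 26, 2030.
The complaint is filed: 20:10 Jun 25, 2030.
The defendant is served: 20:10 Jun 25, 2030 + 3h10m = 23:20 Jun 25, 2030.
Discovery opens: 23:20 Jun 25, 2030 + 11h25m = 10:45 Jun 26, 2030.
Dispositive motions are due: 10:45 Jun 26, 2030 + 5h10m = 15:55 Jun 26, 2030.
Comparing: the discovery cutoff passes at 14:05 Jun 26, 2030 vs dispositive motions are due at 15:55 Jun 26, 2030. Earlier: the discovery cutoff passes.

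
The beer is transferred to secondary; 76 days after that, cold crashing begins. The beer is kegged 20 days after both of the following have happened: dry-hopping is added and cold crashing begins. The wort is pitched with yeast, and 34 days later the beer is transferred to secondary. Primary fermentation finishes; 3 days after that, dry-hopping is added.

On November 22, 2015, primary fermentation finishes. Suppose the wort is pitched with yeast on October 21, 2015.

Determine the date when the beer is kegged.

Primary fermentation finishes: Nov 22, 2015.
Dry-hopping is added: Nov 22, 2015 + 3 days = Nov 25, 2015.
The wort is pitched with yeast: Oct 21, 2015.
The beer is transferred to secondary: Oct 21, 2015 + 34 days = Nov 24, 2015.
Cold crashing begins: Nov 24, 2015 + 76 days = Feb 8, 2016.
Both prerequisites met — dry-hopping is added (Nov 25, 2015), cold crashing begins (Feb 8, 2016); the later is Feb 8, 2016.
The beer is kegged: Feb 8, 2016 + 20 days = Feb 28, 2016.

February 28, 2016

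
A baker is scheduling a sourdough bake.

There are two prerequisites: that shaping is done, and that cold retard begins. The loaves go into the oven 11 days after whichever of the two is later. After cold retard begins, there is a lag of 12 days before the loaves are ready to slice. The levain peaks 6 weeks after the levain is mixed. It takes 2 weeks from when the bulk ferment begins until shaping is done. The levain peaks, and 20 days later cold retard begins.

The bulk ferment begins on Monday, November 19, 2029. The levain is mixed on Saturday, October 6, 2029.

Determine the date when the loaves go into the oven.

Tuesday, December 18, 2029

The bulk ferment begins: Nov 19, 2029.
Shaping is done: Nov 19, 2029 + 2 weeks = Dec 3, 2029.
The levain is mixed: Oct 6, 2029.
The levain peaks: Oct 6, 2029 + 6 weeks = Nov 17, 2029.
Cold retard begins: Nov 17, 2029 + 20 days = Dec 7, 2029.
Both prerequisites met — shaping is done (Dec 3, 2029), cold retard begins (Dec 7, 2029); the later is Dec 7, 2029.
The loaves go into the oven: Dec 7, 2029 + 11 days = Dec 18, 2029.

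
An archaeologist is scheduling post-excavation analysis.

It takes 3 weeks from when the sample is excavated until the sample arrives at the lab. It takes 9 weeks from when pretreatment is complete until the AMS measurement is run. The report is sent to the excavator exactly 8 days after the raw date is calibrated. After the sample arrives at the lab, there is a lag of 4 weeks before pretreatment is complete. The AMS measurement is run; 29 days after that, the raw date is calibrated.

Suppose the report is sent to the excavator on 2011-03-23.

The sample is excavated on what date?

2010-10-25

The report is sent to the excavator: Mar 23, 2011.
The raw date is calibrated: Mar 23, 2011 − 8 days = Mar 15, 2011.
The AMS measurement is run: Mar 15, 2011 − 29 days = Feb 14, 2011.
Pretreatment is complete: Feb 14, 2011 − 9 weeks = Dec 13, 2010.
The sample arrives at the lab: Dec 13, 2010 − 4 weeks = Nov 15, 2010.
The sample is excavated: Nov 15, 2010 − 3 weeks = Oct 25, 2010.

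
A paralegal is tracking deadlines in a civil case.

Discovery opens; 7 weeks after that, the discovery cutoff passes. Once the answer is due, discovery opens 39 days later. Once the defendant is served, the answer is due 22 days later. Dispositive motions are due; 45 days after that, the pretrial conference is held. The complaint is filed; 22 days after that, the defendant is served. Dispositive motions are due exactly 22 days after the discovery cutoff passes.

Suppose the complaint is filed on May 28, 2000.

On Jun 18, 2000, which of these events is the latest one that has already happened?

The complaint is filed: May 28, 2000.
The defendant is served: May 28, 2000 + 22 days = Jun 19, 2000.
The answer is due: Jun 19, 2000 + 22 days = Jul 11, 2000.
Discovery opens: Jul 11, 2000 + 39 days = Aug 19, 2000.
The discovery cutoff passes: Aug 19, 2000 + 7 weeks = Oct 7, 2000.
Dispositive motions are due: Oct 7, 2000 + 22 days = Oct 29, 2000.
The pretrial conference is held: Oct 29, 2000 + 45 days = Dec 13, 2000.
Jun 18, 2000 falls between when the complaint is filed (May 28, 2000) and when the defendant is served (Jun 19, 2000).

The complaint is filed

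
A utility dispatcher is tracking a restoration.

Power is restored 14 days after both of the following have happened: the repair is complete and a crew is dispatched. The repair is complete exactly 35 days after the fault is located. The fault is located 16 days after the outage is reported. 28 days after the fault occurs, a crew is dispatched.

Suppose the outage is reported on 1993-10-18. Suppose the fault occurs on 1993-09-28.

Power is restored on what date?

The outage is reported: Oct 18, 1993.
The fault is located: Oct 18, 1993 + 16 days = Nov 3, 1993.
The repair is complete: Nov 3, 1993 + 35 days = Dec 8, 1993.
The fault occurs: Sep 28, 1993.
A crew is dispatched: Sep 28, 1993 + 28 days = Oct 26, 1993.
Both prerequisites met — the repair is complete (Dec 8, 1993), a crew is dispatched (Oct 26, 1993); the later is Dec 8, 1993.
Power is restored: Dec 8, 1993 + 14 days = Dec 22, 1993.

1993-12-22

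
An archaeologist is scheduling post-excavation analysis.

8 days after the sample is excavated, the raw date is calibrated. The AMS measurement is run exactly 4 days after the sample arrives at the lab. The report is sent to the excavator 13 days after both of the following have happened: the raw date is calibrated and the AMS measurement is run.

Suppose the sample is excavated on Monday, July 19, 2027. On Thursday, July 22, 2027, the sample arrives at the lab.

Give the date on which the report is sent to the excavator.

The sample is excavated: Jul 19, 2027.
The raw date is calibrated: Jul 19, 2027 + 8 days = Jul 27, 2027.
The sample arrives at the lab: Jul 22, 2027.
The AMS measurement is run: Jul 22, 2027 + 4 days = Jul 26, 2027.
Both prerequisites met — the raw date is calibrated (Jul 27, 2027), the AMS measurement is run (Jul 26, 2027); the later is Jul 27, 2027.
The report is sent to the excavator: Jul 27, 2027 + 13 days = Aug 9, 2027.

Monday, August 9, 2027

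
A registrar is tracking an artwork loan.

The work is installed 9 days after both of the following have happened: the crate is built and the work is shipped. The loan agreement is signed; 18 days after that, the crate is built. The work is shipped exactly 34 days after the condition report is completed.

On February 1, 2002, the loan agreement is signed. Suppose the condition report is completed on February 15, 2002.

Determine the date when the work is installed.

March 30, 2002

The loan agreement is signed: Feb 1, 2002.
The crate is built: Feb 1, 2002 + 18 days = Feb 19, 2002.
The condition report is completed: Feb 15, 2002.
The work is shipped: Feb 15, 2002 + 34 days = Mar 21, 2002.
Both prerequisites met — the crate is built (Feb 19, 2002), the work is shipped (Mar 21, 2002); the later is Mar 21, 2002.
The work is installed: Mar 21, 2002 + 9 days = Mar 30, 2002.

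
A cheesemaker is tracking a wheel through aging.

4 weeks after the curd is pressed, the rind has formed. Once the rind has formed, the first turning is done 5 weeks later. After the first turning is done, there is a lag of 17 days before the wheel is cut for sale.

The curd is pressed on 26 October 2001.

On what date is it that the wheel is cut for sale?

14 January 2002

The curd is pressed: Oct 26, 2001.
The rind has formed: Oct 26, 2001 + 4 weeks = Nov 23, 2001.
The first turning is done: Nov 23, 2001 + 5 weeks = Dec 28, 2001.
The wheel is cut for sale: Dec 28, 2001 + 17 days = Jan 14, 2002.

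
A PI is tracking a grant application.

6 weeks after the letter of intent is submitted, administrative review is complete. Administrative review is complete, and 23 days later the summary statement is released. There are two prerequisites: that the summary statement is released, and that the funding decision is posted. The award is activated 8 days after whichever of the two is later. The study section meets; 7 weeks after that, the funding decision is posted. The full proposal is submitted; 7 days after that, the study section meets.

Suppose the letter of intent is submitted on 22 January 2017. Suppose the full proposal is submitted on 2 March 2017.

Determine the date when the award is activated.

5 May 2017

The letter of intent is submitted: Jan 22, 2017.
Administrative review is complete: Jan 22, 2017 + 6 weeks = Mar 5, 2017.
The summary statement is released: Mar 5, 2017 + 23 days = Mar 28, 2017.
The full proposal is submitted: Mar 2, 2017.
The study section meets: Mar 2, 2017 + 7 days = Mar 9, 2017.
The funding decision is posted: Mar 9, 2017 + 7 weeks = Apr 27, 2017.
Both prerequisites met — the summary statement is released (Mar 28, 2017), the funding decision is posted (Apr 27, 2017); the later is Apr 27, 2017.
The award is activated: Apr 27, 2017 + 8 days = May 5, 2017.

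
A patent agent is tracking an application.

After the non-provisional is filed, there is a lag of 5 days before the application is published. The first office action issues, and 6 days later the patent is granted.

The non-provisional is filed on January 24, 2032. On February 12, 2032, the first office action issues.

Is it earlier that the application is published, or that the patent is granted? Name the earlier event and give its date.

The non-provisional is filed: Jan 24, 2032.
The application is published: Jan 24, 2032 + 5 days = Jan 29, 2032.
The first office action issues: Feb 12, 2032.
The patent is granted: Feb 12, 2032 + 6 days = Feb 18, 2032.
Comparing: the application is published on Jan 29, 2032 vs the patent is granted on Feb 18, 2032. Earlier: the application is published.

The application is published — January 29, 2032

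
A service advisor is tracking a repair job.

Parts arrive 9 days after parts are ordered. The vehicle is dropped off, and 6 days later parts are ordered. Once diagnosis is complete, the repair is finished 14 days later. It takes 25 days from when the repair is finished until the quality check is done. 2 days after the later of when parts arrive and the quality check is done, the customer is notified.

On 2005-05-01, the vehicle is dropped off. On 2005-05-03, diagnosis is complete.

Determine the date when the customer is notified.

2005-06-13

The vehicle is dropped off: May 1, 2005.
Parts are ordered: May 1, 2005 + 6 days = May 7, 2005.
Parts arrive: May 7, 2005 + 9 days = May 16, 2005.
Diagnosis is complete: May 3, 2005.
The repair is finished: May 3, 2005 + 14 days = May 17, 2005.
The quality check is done: May 17, 2005 + 25 days = Jun 11, 2005.
Both prerequisites met — parts arrive (May 16, 2005), the quality check is done (Jun 11, 2005); the later is Jun 11, 2005.
The customer is notified: Jun 11, 2005 + 2 days = Jun 13, 2005.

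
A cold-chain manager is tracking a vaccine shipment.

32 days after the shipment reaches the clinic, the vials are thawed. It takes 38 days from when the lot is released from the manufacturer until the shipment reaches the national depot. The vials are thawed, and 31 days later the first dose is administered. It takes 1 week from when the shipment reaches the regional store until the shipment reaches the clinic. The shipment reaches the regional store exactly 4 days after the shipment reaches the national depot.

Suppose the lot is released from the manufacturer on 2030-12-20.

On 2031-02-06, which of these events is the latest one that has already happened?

The lot is released from the manufacturer: Dec 20, 2030.
The shipment reaches the national depot: Dec 20, 2030 + 38 days = Jan 27, 2031.
The shipment reaches the regional store: Jan 27, 2031 + 4 days = Jan 31, 2031.
The shipment reaches the clinic: Jan 31, 2031 + 1 week = Feb 7, 2031.
The vials are thawed: Feb 7, 2031 + 32 days = Mar 11, 2031.
The first dose is administered: Mar 11, 2031 + 31 days = Apr 11, 2031.
Feb 6, 2031 falls between when the shipment reaches the regional store (Jan 31, 2031) and when the shipment reaches the clinic (Feb 7, 2031).

The shipment reaches the regional store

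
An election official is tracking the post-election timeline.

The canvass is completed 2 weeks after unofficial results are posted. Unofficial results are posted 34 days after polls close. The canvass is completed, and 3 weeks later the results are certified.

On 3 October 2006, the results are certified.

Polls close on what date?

26 July 2006

The results are certified: Oct 3, 2006.
The canvass is completed: Oct 3, 2006 − 3 weeks = Sep 12, 2006.
Unofficial results are posted: Sep 12, 2006 − 2 weeks = Aug 29, 2006.
Polls close: Aug 29, 2006 − 34 days = Jul 26, 2006.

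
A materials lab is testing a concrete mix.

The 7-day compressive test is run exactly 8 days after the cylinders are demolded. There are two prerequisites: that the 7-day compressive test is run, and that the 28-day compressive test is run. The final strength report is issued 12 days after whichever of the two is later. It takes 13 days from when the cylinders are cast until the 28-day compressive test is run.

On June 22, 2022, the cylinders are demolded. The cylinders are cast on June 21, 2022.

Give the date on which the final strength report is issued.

The cylinders are demolded: Jun 22, 2022.
The 7-day compressive test is run: Jun 22, 2022 + 8 days = Jun 30, 2022.
The cylinders are cast: Jun 21, 2022.
The 28-day compressive test is run: Jun 21, 2022 + 13 days = Jul 4, 2022.
Both prerequisites met — the 7-day compressive test is run (Jun 30, 2022), the 28-day compressive test is run (Jul 4, 2022); the later is Jul 4, 2022.
The final strength report is issued: Jul 4, 2022 + 12 days = Jul 16, 2022.

July 16, 2022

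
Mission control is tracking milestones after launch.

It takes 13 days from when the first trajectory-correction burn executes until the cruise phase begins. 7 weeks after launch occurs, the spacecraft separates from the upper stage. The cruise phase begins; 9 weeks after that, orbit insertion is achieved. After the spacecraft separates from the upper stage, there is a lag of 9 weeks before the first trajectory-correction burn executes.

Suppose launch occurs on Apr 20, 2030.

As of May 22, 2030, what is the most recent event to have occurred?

Launch occurs

Launch occurs: Apr 20, 2030.
The spacecraft separates from the upper stage: Apr 20, 2030 + 7 weeks = Jun 8, 2030.
The first trajectory-correction burn executes: Jun 8, 2030 + 9 weeks = Aug 10, 2030.
The cruise phase begins: Aug 10, 2030 + 13 days = Aug 23, 2030.
Orbit insertion is achieved: Aug 23, 2030 + 9 weeks = Oct 25, 2030.
May 22, 2030 falls between when launch occurs (Apr 20, 2030) and when the spacecraft separates from the upper stage (Jun 8, 2030).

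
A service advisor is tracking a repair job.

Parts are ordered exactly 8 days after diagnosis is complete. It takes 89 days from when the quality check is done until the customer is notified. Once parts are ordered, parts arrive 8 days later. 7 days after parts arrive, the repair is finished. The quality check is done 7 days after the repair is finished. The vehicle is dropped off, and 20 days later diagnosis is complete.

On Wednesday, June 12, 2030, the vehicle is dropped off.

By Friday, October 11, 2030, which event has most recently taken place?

The vehicle is dropped off: Jun 12, 2030.
Diagnosis is complete: Jun 12, 2030 + 20 days = Jul 2, 2030.
Parts are ordered: Jul 2, 2030 + 8 days = Jul 10, 2030.
Parts arrive: Jul 10, 2030 + 8 days = Jul 18, 2030.
The repair is finished: Jul 18, 2030 + 7 days = Jul 25, 2030.
The quality check is done: Jul 25, 2030 + 7 days = Aug 1, 2030.
The customer is notified: Aug 1, 2030 + 89 days = Oct 29, 2030.
Oct 11, 2030 falls between when the quality check is done (Aug 1, 2030) and when the customer is notified (Oct 29, 2030).

The quality check is done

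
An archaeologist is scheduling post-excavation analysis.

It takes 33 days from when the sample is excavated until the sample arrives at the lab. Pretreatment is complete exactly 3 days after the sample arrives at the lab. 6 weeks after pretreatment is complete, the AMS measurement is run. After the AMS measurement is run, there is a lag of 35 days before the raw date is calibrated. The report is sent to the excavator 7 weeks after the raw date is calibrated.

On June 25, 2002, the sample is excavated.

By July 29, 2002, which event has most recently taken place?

The sample is excavated: Jun 25, 2002.
The sample arrives at the lab: Jun 25, 2002 + 33 days = Jul 28, 2002.
Pretreatment is complete: Jul 28, 2002 + 3 days = Jul 31, 2002.
The AMS measurement is run: Jul 31, 2002 + 6 weeks = Sep 11, 2002.
The raw date is calibrated: Sep 11, 2002 + 35 days = Oct 16, 2002.
The report is sent to the excavator: Oct 16, 2002 + 7 weeks = Dec 4, 2002.
Jul 29, 2002 falls between when the sample arrives at the lab (Jul 28, 2002) and when pretreatment is complete (Jul 31, 2002).

The sample arrives at the lab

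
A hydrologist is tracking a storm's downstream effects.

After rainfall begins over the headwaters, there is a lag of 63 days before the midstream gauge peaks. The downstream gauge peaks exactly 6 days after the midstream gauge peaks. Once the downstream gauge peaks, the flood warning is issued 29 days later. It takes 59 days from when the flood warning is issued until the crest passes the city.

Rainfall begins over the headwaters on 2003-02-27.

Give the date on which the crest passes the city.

2003-08-03

Rainfall begins over the headwaters: Feb 27, 2003.
The midstream gauge peaks: Feb 27, 2003 + 63 days = May 1, 2003.
The downstream gauge peaks: May 1, 2003 + 6 days = May 7, 2003.
The flood warning is issued: May 7, 2003 + 29 days = Jun 5, 2003.
The crest passes the city: Jun 5, 2003 + 59 days = Aug 3, 2003.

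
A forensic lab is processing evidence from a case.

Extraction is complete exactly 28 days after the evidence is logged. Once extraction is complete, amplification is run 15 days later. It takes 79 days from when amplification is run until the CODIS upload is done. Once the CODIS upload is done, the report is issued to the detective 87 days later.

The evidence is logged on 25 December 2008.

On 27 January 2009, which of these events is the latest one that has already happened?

Extraction is complete

The evidence is logged: Dec 25, 2008.
Extraction is complete: Dec 25, 2008 + 28 days = Jan 22, 2009.
Amplification is run: Jan 22, 2009 + 15 days = Feb 6, 2009.
The CODIS upload is done: Feb 6, 2009 + 79 days = Apr 26, 2009.
The report is issued to the detective: Apr 26, 2009 + 87 days = Jul 22, 2009.
Jan 27, 2009 falls between when extraction is complete (Jan 22, 2009) and when amplification is run (Feb 6, 2009).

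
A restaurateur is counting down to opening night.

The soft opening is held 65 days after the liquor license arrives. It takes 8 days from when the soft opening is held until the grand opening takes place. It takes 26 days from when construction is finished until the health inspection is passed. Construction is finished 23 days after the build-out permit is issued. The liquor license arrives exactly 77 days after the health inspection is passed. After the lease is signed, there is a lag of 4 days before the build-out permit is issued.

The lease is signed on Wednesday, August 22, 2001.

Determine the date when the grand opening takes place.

Wednesday, March 13, 2002

The lease is signed: Aug 22, 2001.
The build-out permit is issued: Aug 22, 2001 + 4 days = Aug 26, 2001.
Construction is finished: Aug 26, 2001 + 23 days = Sep 18, 2001.
The health inspection is passed: Sep 18, 2001 + 26 days = Oct 14, 2001.
The liquor license arrives: Oct 14, 2001 + 77 days = Dec 30, 2001.
The soft opening is held: Dec 30, 2001 + 65 days = Mar 5, 2002.
The grand opening takes place: Mar 5, 2002 + 8 days = Mar 13, 2002.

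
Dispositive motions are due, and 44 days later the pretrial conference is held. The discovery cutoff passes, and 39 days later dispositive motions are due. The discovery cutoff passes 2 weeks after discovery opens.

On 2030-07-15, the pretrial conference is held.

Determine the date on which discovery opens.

2030-04-09

The pretrial conference is held: Jul 15, 2030.
Dispositive motions are due: Jul 15, 2030 − 44 days = Jun 1, 2030.
The discovery cutoff passes: Jun 1, 2030 − 39 days = Apr 23, 2030.
Discovery opens: Apr 23, 2030 − 2 weeks = Apr 9, 2030.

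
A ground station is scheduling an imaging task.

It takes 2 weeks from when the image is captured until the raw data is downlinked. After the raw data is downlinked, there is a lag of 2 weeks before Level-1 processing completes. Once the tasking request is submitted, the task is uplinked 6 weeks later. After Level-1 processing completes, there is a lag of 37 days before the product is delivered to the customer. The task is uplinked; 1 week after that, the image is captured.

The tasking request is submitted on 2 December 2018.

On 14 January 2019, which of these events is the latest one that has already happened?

The tasking request is submitted: Dec 2, 2018.
The task is uplinked: Dec 2, 2018 + 6 weeks = Jan 13, 2019.
The image is captured: Jan 13, 2019 + 1 week = Jan 20, 2019.
The raw data is downlinked: Jan 20, 2019 + 2 weeks = Feb 3, 2019.
Level-1 processing completes: Feb 3, 2019 + 2 weeks = Feb 17, 2019.
The product is delivered to the customer: Feb 17, 2019 + 37 days = Mar 26, 2019.
Jan 14, 2019 falls between when the task is uplinked (Jan 13, 2019) and when the image is captured (Jan 20, 2019).

The task is uplinked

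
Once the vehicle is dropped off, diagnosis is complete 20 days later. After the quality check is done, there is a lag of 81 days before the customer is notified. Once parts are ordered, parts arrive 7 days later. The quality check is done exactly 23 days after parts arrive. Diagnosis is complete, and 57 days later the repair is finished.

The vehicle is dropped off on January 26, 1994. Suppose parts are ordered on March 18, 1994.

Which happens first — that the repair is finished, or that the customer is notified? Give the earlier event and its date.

The vehicle is dropped off: Jan 26, 1994.
Diagnosis is complete: Jan 26, 1994 + 20 days = Feb 15, 1994.
The repair is finished: Feb 15, 1994 + 57 days = Apr 13, 1994.
Parts are ordered: Mar 18, 1994.
Parts arrive: Mar 18, 1994 + 7 days = Mar 25, 1994.
The quality check is done: Mar 25, 1994 + 23 days = Apr 17, 1994.
The customer is notified: Apr 17, 1994 + 81 days = Jul 7, 1994.
Comparing: the repair is finished on Apr 13, 1994 vs the customer is notified on Jul 7, 1994. Earlier: the repair is finished.

The repair is finished — April 13, 1994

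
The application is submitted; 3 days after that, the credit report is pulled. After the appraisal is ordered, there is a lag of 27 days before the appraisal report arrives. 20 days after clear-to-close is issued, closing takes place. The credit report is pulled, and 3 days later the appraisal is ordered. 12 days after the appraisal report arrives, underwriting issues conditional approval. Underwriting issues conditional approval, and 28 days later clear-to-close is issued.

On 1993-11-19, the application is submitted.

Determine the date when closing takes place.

1994-02-20

The application is submitted: Nov 19, 1993.
The credit report is pulled: Nov 19, 1993 + 3 days = Nov 22, 1993.
The appraisal is ordered: Nov 22, 1993 + 3 days = Nov 25, 1993.
The appraisal report arrives: Nov 25, 1993 + 27 days = Dec 22, 1993.
Underwriting issues conditional approval: Dec 22, 1993 + 12 days = Jan 3, 1994.
Clear-to-close is issued: Jan 3, 1994 + 28 days = Jan 31, 1994.
Closing takes place: Jan 31, 1994 + 20 days = Feb 20, 1994.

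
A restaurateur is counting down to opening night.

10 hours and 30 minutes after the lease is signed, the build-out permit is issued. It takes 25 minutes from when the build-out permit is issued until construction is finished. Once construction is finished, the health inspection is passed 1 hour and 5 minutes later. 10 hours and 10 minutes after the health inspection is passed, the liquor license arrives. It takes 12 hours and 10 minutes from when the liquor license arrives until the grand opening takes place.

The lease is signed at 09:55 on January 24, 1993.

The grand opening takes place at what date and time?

20:15 on January 25, 1993

The lease is signed: 09:55 Jan 24, 1993.
The build-out permit is issued: 09:55 Jan 24, 1993 + 10h30m = 20:25 Jan 24, 1993.
Construction is finished: 20:25 Jan 24, 1993 + 25m = 20:50 Jan 24, 1993.
The health inspection is passed: 20:50 Jan 24, 1993 + 1h05m = 21:55 Jan 24, 1993.
The liquor license arrives: 21:55 Jan 24, 1993 + 10h10m = 08:05 Jan 25, 1993.
The grand opening takes place: 08:05 Jan 25, 1993 + 12h10m = 20:15 Jan 25, 1993.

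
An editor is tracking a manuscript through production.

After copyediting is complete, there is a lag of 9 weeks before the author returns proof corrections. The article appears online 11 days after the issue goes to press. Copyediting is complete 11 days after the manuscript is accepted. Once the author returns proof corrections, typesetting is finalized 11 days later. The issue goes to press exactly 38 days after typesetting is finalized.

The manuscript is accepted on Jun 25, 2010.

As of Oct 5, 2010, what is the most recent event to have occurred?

Typesetting is finalized

The manuscript is accepted: Jun 25, 2010.
Copyediting is complete: Jun 25, 2010 + 11 days = Jul 6, 2010.
The author returns proof corrections: Jul 6, 2010 + 9 weeks = Sep 7, 2010.
Typesetting is finalized: Sep 7, 2010 + 11 days = Sep 18, 2010.
The issue goes to press: Sep 18, 2010 + 38 days = Oct 26, 2010.
The article appears online: Oct 26, 2010 + 11 days = Nov 6, 2010.
Oct 5, 2010 falls between when typesetting is finalized (Sep 18, 2010) and when the issue goes to press (Oct 26, 2010).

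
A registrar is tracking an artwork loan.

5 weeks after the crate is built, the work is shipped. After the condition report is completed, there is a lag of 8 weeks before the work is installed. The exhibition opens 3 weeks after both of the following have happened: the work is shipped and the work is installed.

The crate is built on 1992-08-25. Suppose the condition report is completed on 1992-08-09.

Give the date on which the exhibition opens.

The crate is built: Aug 25, 1992.
The work is shipped: Aug 25, 1992 + 5 weeks = Sep 29, 1992.
The condition report is completed: Aug 9, 1992.
The work is installed: Aug 9, 1992 + 8 weeks = Oct 4, 1992.
Both prerequisites met — the work is shipped (Sep 29, 1992), the work is installed (Oct 4, 1992); the later is Oct 4, 1992.
The exhibition opens: Oct 4, 1992 + 3 weeks = Oct 25, 1992.

1992-10-25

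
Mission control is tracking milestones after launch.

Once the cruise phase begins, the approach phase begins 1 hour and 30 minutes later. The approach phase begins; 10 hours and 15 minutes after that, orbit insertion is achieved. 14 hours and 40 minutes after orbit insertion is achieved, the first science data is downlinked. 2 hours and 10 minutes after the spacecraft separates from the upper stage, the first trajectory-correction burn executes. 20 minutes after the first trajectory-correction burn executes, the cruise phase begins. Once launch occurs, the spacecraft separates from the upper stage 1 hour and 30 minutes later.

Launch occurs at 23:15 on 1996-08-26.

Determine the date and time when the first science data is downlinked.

Launch occurs: 23:15 Aug 26, 1996.
The spacecraft separates from the upper stage: 23:15 Aug 26, 1996 + 1h30m = 00:45 Aug 27, 1996.
The first trajectory-correction burn executes: 00:45 Aug 27, 1996 + 2h10m = 02:55 Aug 27, 1996.
The cruise phase begins: 02:55 Aug 27, 1996 + 20m = 03:15 Aug 27, 1996.
The approach phase begins: 03:15 Aug 27, 1996 + 1h30m = 04:45 Aug 27, 1996.
Orbit insertion is achieved: 04:45 Aug 27, 1996 + 10h15m = 15:00 Aug 27, 1996.
The first science data is downlinked: 15:00 Aug 27, 1996 + 14h40m = 05:40 Aug 28, 1996.

05:40 on 1996-08-28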